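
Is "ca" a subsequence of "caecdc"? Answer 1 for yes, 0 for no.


Check if "ca" is a subsequence of "caecdc"
Greedy scan:
  Position 0 ('c'): matches sub[0] = 'c'
  Position 1 ('a'): matches sub[1] = 'a'
  Position 2 ('e'): no match needed
  Position 3 ('c'): no match needed
  Position 4 ('d'): no match needed
  Position 5 ('c'): no match needed
All 2 characters matched => is a subsequence

1


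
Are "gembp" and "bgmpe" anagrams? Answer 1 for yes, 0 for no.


Strings: "gembp", "bgmpe"
Sorted first:  begmp
Sorted second: begmp
Sorted forms match => anagrams

1


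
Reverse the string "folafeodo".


Input: folafeodo
Reading characters right to left:
  Position 8: 'o'
  Position 7: 'd'
  Position 6: 'o'
  Position 5: 'e'
  Position 4: 'f'
  Position 3: 'a'
  Position 2: 'l'
  Position 1: 'o'
  Position 0: 'f'
Reversed: odoefalof

odoefalof


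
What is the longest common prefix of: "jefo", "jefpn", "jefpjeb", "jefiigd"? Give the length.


Words: jefo, jefpn, jefpjeb, jefiigd
  Position 0: all 'j' => match
  Position 1: all 'e' => match
  Position 2: all 'f' => match
  Position 3: ('o', 'p', 'p', 'i') => mismatch, stop
LCP = "jef" (length 3)

3


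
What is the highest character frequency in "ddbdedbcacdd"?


Input: ddbdedbcacdd
Character counts:
  'a': 1
  'b': 2
  'c': 2
  'd': 6
  'e': 1
Maximum frequency: 6

6


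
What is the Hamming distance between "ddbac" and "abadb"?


Comparing "ddbac" and "abadb" position by position:
  Position 0: 'd' vs 'a' => differ
  Position 1: 'd' vs 'b' => differ
  Position 2: 'b' vs 'a' => differ
  Position 3: 'a' vs 'd' => differ
  Position 4: 'c' vs 'b' => differ
Total differences (Hamming distance): 5

5


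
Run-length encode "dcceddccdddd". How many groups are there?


Input: dcceddccdddd
Scanning for consecutive runs:
  Group 1: 'd' x 1 (positions 0-0)
  Group 2: 'c' x 2 (positions 1-2)
  Group 3: 'e' x 1 (positions 3-3)
  Group 4: 'd' x 2 (positions 4-5)
  Group 5: 'c' x 2 (positions 6-7)
  Group 6: 'd' x 4 (positions 8-11)
Total groups: 6

6


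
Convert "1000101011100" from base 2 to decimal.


Input: "1000101011100" in base 2
Positional expansion:
  Digit '1' (value 1) x 2^12 = 4096
  Digit '0' (value 0) x 2^11 = 0
  Digit '0' (value 0) x 2^10 = 0
  Digit '0' (value 0) x 2^9 = 0
  Digit '1' (value 1) x 2^8 = 256
  Digit '0' (value 0) x 2^7 = 0
  Digit '1' (value 1) x 2^6 = 64
  Digit '0' (value 0) x 2^5 = 0
  Digit '1' (value 1) x 2^4 = 16
  Digit '1' (value 1) x 2^3 = 8
  Digit '1' (value 1) x 2^2 = 4
  Digit '0' (value 0) x 2^1 = 0
  Digit '0' (value 0) x 2^0 = 0
Sum = 4444

4444


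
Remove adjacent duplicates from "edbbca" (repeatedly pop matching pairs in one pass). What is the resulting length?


Input: edbbca
Stack-based adjacent duplicate removal:
  Read 'e': push. Stack: e
  Read 'd': push. Stack: ed
  Read 'b': push. Stack: edb
  Read 'b': matches stack top 'b' => pop. Stack: ed
  Read 'c': push. Stack: edc
  Read 'a': push. Stack: edca
Final stack: "edca" (length 4)

4


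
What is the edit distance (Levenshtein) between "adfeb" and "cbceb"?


Computing edit distance: "adfeb" -> "cbceb"
DP table:
           c    b    c    e    b
      0    1    2    3    4    5
  a   1    1    2    3    4    5
  d   2    2    2    3    4    5
  f   3    3    3    3    4    5
  e   4    4    4    4    3    4
  b   5    5    4    5    4    3
Edit distance = dp[5][5] = 3

3


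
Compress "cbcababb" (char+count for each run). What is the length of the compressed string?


Input: cbcababb
Runs:
  'c' x 1 => "c1"
  'b' x 1 => "b1"
  'c' x 1 => "c1"
  'a' x 1 => "a1"
  'b' x 1 => "b1"
  'a' x 1 => "a1"
  'b' x 2 => "b2"
Compressed: "c1b1c1a1b1a1b2"
Compressed length: 14

14


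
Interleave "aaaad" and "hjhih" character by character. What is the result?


Interleaving "aaaad" and "hjhih":
  Position 0: 'a' from first, 'h' from second => "ah"
  Position 1: 'a' from first, 'j' from second => "aj"
  Position 2: 'a' from first, 'h' from second => "ah"
  Position 3: 'a' from first, 'i' from second => "ai"
  Position 4: 'd' from first, 'h' from second => "dh"
Result: ahajahaidh

ahajahaidh


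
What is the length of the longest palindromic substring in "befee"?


Input: "befee"
Checking substrings for palindromes:
  [1:4] "efe" (len 3) => palindrome
  [3:5] "ee" (len 2) => palindrome
Longest palindromic substring: "efe" with length 3

3


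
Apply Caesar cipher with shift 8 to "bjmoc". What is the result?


Caesar cipher: shift "bjmoc" by 8
  'b' (pos 1) + 8 = pos 9 = 'j'
  'j' (pos 9) + 8 = pos 17 = 'r'
  'm' (pos 12) + 8 = pos 20 = 'u'
  'o' (pos 14) + 8 = pos 22 = 'w'
  'c' (pos 2) + 8 = pos 10 = 'k'
Result: jruwk

jruwk


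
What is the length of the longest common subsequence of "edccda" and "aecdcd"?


LCS of "edccda" and "aecdcd"
DP table:
           a    e    c    d    c    d
      0    0    0    0    0    0    0
  e   0    0    1    1    1    1    1
  d   0    0    1    1    2    2    2
  c   0    0    1    2    2    3    3
  c   0    0    1    2    2    3    3
  d   0    0    1    2    3    3    4
  a   0    1    1    2    3    3    4
LCS length = dp[6][6] = 4

4


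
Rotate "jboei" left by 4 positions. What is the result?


Input: "jboei", rotate left by 4
First 4 characters: "jboe"
Remaining characters: "i"
Concatenate remaining + first: "i" + "jboe" = "ijboe"

ijboe


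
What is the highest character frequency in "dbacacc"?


Input: dbacacc
Character counts:
  'a': 2
  'b': 1
  'c': 3
  'd': 1
Maximum frequency: 3

3


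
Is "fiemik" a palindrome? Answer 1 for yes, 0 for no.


Input: fiemik
Reversed: kimeif
  Compare pos 0 ('f') with pos 5 ('k'): MISMATCH
  Compare pos 1 ('i') with pos 4 ('i'): match
  Compare pos 2 ('e') with pos 3 ('m'): MISMATCH
Result: not a palindrome

0


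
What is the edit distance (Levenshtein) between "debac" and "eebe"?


Computing edit distance: "debac" -> "eebe"
DP table:
           e    e    b    e
      0    1    2    3    4
  d   1    1    2    3    4
  e   2    1    1    2    3
  b   3    2    2    1    2
  a   4    3    3    2    2
  c   5    4    4    3    3
Edit distance = dp[5][4] = 3

3


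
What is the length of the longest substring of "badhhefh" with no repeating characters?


Input: "badhhefh"
Sliding window (track last position of each char):
  Position 0 ('b'): window [0,0] length 1 -- new best
  Position 1 ('a'): window [0,1] length 2 -- new best
  Position 2 ('d'): window [0,2] length 3 -- new best
  Position 3 ('h'): window [0,3] length 4 -- new best
  Position 4 ('h'): repeat (last at 3), move window start to 4
  Position 4 ('h'): window [4,4] length 1
  Position 5 ('e'): window [4,5] length 2
  Position 6 ('f'): window [4,6] length 3
  Position 7 ('h'): repeat (last at 4), move window start to 5
  Position 7 ('h'): window [5,7] length 3
Longest substring with no repeats: "badh" with length 4

4


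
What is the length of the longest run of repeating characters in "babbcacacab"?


Input: "babbcacacab"
Scanning for longest run:
  Position 1 ('a'): new char, reset run to 1
  Position 2 ('b'): new char, reset run to 1
  Position 3 ('b'): continues run of 'b', length=2
  Position 4 ('c'): new char, reset run to 1
  Position 5 ('a'): new char, reset run to 1
  Position 6 ('c'): new char, reset run to 1
  Position 7 ('a'): new char, reset run to 1
  Position 8 ('c'): new char, reset run to 1
  Position 9 ('a'): new char, reset run to 1
  Position 10 ('b'): new char, reset run to 1
Longest run: 'b' with length 2

2


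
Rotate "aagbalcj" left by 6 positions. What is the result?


Input: "aagbalcj", rotate left by 6
First 6 characters: "aagbal"
Remaining characters: "cj"
Concatenate remaining + first: "cj" + "aagbal" = "cjaagbal"

cjaagbal


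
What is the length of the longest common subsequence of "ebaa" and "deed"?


LCS of "ebaa" and "deed"
DP table:
           d    e    e    d
      0    0    0    0    0
  e   0    0    1    1    1
  b   0    0    1    1    1
  a   0    0    1    1    1
  a   0    0    1    1    1
LCS length = dp[4][4] = 1

1


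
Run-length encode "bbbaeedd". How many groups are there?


Input: bbbaeedd
Scanning for consecutive runs:
  Group 1: 'b' x 3 (positions 0-2)
  Group 2: 'a' x 1 (positions 3-3)
  Group 3: 'e' x 2 (positions 4-5)
  Group 4: 'd' x 2 (positions 6-7)
Total groups: 4

4


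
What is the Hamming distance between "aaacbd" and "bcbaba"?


Comparing "aaacbd" and "bcbaba" position by position:
  Position 0: 'a' vs 'b' => differ
  Position 1: 'a' vs 'c' => differ
  Position 2: 'a' vs 'b' => differ
  Position 3: 'c' vs 'a' => differ
  Position 4: 'b' vs 'b' => same
  Position 5: 'd' vs 'a' => differ
Total differences (Hamming distance): 5

5


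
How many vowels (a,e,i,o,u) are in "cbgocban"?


Input: cbgocban
Checking each character:
  'c' at position 0: consonant
  'b' at position 1: consonant
  'g' at position 2: consonant
  'o' at position 3: vowel (running total: 1)
  'c' at position 4: consonant
  'b' at position 5: consonant
  'a' at position 6: vowel (running total: 2)
  'n' at position 7: consonant
Total vowels: 2

2


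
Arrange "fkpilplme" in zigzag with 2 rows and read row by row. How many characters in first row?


Zigzag "fkpilplme" into 2 rows:
Placing characters:
  'f' => row 0
  'k' => row 1
  'p' => row 0
  'i' => row 1
  'l' => row 0
  'p' => row 1
  'l' => row 0
  'm' => row 1
  'e' => row 0
Rows:
  Row 0: "fplle"
  Row 1: "kipm"
First row length: 5

5


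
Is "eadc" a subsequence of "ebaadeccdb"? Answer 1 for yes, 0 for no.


Check if "eadc" is a subsequence of "ebaadeccdb"
Greedy scan:
  Position 0 ('e'): matches sub[0] = 'e'
  Position 1 ('b'): no match needed
  Position 2 ('a'): matches sub[1] = 'a'
  Position 3 ('a'): no match needed
  Position 4 ('d'): matches sub[2] = 'd'
  Position 5 ('e'): no match needed
  Position 6 ('c'): matches sub[3] = 'c'
  Position 7 ('c'): no match needed
  Position 8 ('d'): no match needed
  Position 9 ('b'): no match needed
All 4 characters matched => is a subsequence

1


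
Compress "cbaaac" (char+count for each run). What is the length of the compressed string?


Input: cbaaac
Runs:
  'c' x 1 => "c1"
  'b' x 1 => "b1"
  'a' x 3 => "a3"
  'c' x 1 => "c1"
Compressed: "c1b1a3c1"
Compressed length: 8

8


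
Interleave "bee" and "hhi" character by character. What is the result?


Interleaving "bee" and "hhi":
  Position 0: 'b' from first, 'h' from second => "bh"
  Position 1: 'e' from first, 'h' from second => "eh"
  Position 2: 'e' from first, 'i' from second => "ei"
Result: bhehei

bhehei


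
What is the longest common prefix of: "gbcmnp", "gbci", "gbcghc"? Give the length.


Words: gbcmnp, gbci, gbcghc
  Position 0: all 'g' => match
  Position 1: all 'b' => match
  Position 2: all 'c' => match
  Position 3: ('m', 'i', 'g') => mismatch, stop
LCP = "gbc" (length 3)

3


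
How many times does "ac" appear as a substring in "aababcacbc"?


Searching for "ac" in "aababcacbc"
Scanning each position:
  Position 0: "aa" => no
  Position 1: "ab" => no
  Position 2: "ba" => no
  Position 3: "ab" => no
  Position 4: "bc" => no
  Position 5: "ca" => no
  Position 6: "ac" => MATCH
  Position 7: "cb" => no
  Position 8: "bc" => no
Total occurrences: 1

1


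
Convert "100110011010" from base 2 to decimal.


Input: "100110011010" in base 2
Positional expansion:
  Digit '1' (value 1) x 2^11 = 2048
  Digit '0' (value 0) x 2^10 = 0
  Digit '0' (value 0) x 2^9 = 0
  Digit '1' (value 1) x 2^8 = 256
  Digit '1' (value 1) x 2^7 = 128
  Digit '0' (value 0) x 2^6 = 0
  Digit '0' (value 0) x 2^5 = 0
  Digit '1' (value 1) x 2^4 = 16
  Digit '1' (value 1) x 2^3 = 8
  Digit '0' (value 0) x 2^2 = 0
  Digit '1' (value 1) x 2^1 = 2
  Digit '0' (value 0) x 2^0 = 0
Sum = 2458

2458


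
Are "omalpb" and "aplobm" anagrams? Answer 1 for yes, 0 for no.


Strings: "omalpb", "aplobm"
Sorted first:  ablmop
Sorted second: ablmop
Sorted forms match => anagrams

1


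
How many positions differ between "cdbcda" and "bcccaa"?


Comparing "cdbcda" and "bcccaa" position by position:
  Position 0: 'c' vs 'b' => DIFFER
  Position 1: 'd' vs 'c' => DIFFER
  Position 2: 'b' vs 'c' => DIFFER
  Position 3: 'c' vs 'c' => same
  Position 4: 'd' vs 'a' => DIFFER
  Position 5: 'a' vs 'a' => same
Positions that differ: 4

4


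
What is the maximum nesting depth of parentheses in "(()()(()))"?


Input: "(()()(()))"
Tracking depth:
  Position 0 '(': depth becomes 1
  Position 1 '(': depth becomes 2
  Position 2 ')': depth becomes 1
  Position 3 '(': depth becomes 2
  Position 4 ')': depth becomes 1
  Position 5 '(': depth becomes 2
  Position 6 '(': depth becomes 3
  Position 7 ')': depth becomes 2
  Position 8 ')': depth becomes 1
  Position 9 ')': depth becomes 0
Maximum depth reached: 3

3


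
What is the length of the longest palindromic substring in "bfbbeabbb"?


Input: "bfbbeabbb"
Checking substrings for palindromes:
  [0:3] "bfb" (len 3) => palindrome
  [6:9] "bbb" (len 3) => palindrome
  [2:4] "bb" (len 2) => palindrome
  [6:8] "bb" (len 2) => palindrome
  [7:9] "bb" (len 2) => palindrome
Longest palindromic substring: "bfb" with length 3

3


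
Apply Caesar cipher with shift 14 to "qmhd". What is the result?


Caesar cipher: shift "qmhd" by 14
  'q' (pos 16) + 14 = pos 4 = 'e'
  'm' (pos 12) + 14 = pos 0 = 'a'
  'h' (pos 7) + 14 = pos 21 = 'v'
  'd' (pos 3) + 14 = pos 17 = 'r'
Result: eavr

eavr


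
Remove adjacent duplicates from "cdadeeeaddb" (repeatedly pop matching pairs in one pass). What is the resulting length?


Input: cdadeeeaddb
Stack-based adjacent duplicate removal:
  Read 'c': push. Stack: c
  Read 'd': push. Stack: cd
  Read 'a': push. Stack: cda
  Read 'd': push. Stack: cdad
  Read 'e': push. Stack: cdade
  Read 'e': matches stack top 'e' => pop. Stack: cdad
  Read 'e': push. Stack: cdade
  Read 'a': push. Stack: cdadea
  Read 'd': push. Stack: cdadead
  Read 'd': matches stack top 'd' => pop. Stack: cdadea
  Read 'b': push. Stack: cdadeab
Final stack: "cdadeab" (length 7)

7


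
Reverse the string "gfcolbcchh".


Input: gfcolbcchh
Reading characters right to left:
  Position 9: 'h'
  Position 8: 'h'
  Position 7: 'c'
  Position 6: 'c'
  Position 5: 'b'
  Position 4: 'l'
  Position 3: 'o'
  Position 2: 'c'
  Position 1: 'f'
  Position 0: 'g'
Reversed: hhccblocfg

hhccblocfg


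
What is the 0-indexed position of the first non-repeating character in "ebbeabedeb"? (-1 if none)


Input: ebbeabedeb
Character frequencies:
  'a': 1
  'b': 4
  'd': 1
  'e': 4
Scanning left to right for freq == 1:
  Position 0 ('e'): freq=4, skip
  Position 1 ('b'): freq=4, skip
  Position 2 ('b'): freq=4, skip
  Position 3 ('e'): freq=4, skip
  Position 4 ('a'): unique! => answer = 4

4


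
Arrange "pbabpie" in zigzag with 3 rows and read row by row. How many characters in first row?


Zigzag "pbabpie" into 3 rows:
Placing characters:
  'p' => row 0
  'b' => row 1
  'a' => row 2
  'b' => row 1
  'p' => row 0
  'i' => row 1
  'e' => row 2
Rows:
  Row 0: "pp"
  Row 1: "bbi"
  Row 2: "ae"
First row length: 2

2


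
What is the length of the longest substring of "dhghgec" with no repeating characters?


Input: "dhghgec"
Sliding window (track last position of each char):
  Position 0 ('d'): window [0,0] length 1 -- new best
  Position 1 ('h'): window [0,1] length 2 -- new best
  Position 2 ('g'): window [0,2] length 3 -- new best
  Position 3 ('h'): repeat (last at 1), move window start to 2
  Position 3 ('h'): window [2,3] length 2
  Position 4 ('g'): repeat (last at 2), move window start to 3
  Position 4 ('g'): window [3,4] length 2
  Position 5 ('e'): window [3,5] length 3
  Position 6 ('c'): window [3,6] length 4 -- new best
Longest substring with no repeats: "hgec" with length 4

4


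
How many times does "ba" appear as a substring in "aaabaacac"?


Searching for "ba" in "aaabaacac"
Scanning each position:
  Position 0: "aa" => no
  Position 1: "aa" => no
  Position 2: "ab" => no
  Position 3: "ba" => MATCH
  Position 4: "aa" => no
  Position 5: "ac" => no
  Position 6: "ca" => no
  Position 7: "ac" => no
Total occurrences: 1

1


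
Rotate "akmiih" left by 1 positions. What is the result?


Input: "akmiih", rotate left by 1
First 1 characters: "a"
Remaining characters: "kmiih"
Concatenate remaining + first: "kmiih" + "a" = "kmiiha"

kmiiha


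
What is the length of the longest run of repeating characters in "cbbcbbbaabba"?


Input: "cbbcbbbaabba"
Scanning for longest run:
  Position 1 ('b'): new char, reset run to 1
  Position 2 ('b'): continues run of 'b', length=2
  Position 3 ('c'): new char, reset run to 1
  Position 4 ('b'): new char, reset run to 1
  Position 5 ('b'): continues run of 'b', length=2
  Position 6 ('b'): continues run of 'b', length=3
  Position 7 ('a'): new char, reset run to 1
  Position 8 ('a'): continues run of 'a', length=2
  Position 9 ('b'): new char, reset run to 1
  Position 10 ('b'): continues run of 'b', length=2
  Position 11 ('a'): new char, reset run to 1
Longest run: 'b' with length 3

3


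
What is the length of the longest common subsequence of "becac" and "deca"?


LCS of "becac" and "deca"
DP table:
           d    e    c    a
      0    0    0    0    0
  b   0    0    0    0    0
  e   0    0    1    1    1
  c   0    0    1    2    2
  a   0    0    1    2    3
  c   0    0    1    2    3
LCS length = dp[5][4] = 3

3


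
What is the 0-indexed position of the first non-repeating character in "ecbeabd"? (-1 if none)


Input: ecbeabd
Character frequencies:
  'a': 1
  'b': 2
  'c': 1
  'd': 1
  'e': 2
Scanning left to right for freq == 1:
  Position 0 ('e'): freq=2, skip
  Position 1 ('c'): unique! => answer = 1

1


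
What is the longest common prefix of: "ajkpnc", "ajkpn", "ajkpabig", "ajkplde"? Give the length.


Words: ajkpnc, ajkpn, ajkpabig, ajkplde
  Position 0: all 'a' => match
  Position 1: all 'j' => match
  Position 2: all 'k' => match
  Position 3: all 'p' => match
  Position 4: ('n', 'n', 'a', 'l') => mismatch, stop
LCP = "ajkp" (length 4)

4


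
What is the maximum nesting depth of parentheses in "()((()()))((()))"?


Input: "()((()()))((()))"
Tracking depth:
  Position 0 '(': depth becomes 1
  Position 1 ')': depth becomes 0
  Position 2 '(': depth becomes 1
  Position 3 '(': depth becomes 2
  Position 4 '(': depth becomes 3
  Position 5 ')': depth becomes 2
  Position 6 '(': depth becomes 3
  Position 7 ')': depth becomes 2
  Position 8 ')': depth becomes 1
  Position 9 ')': depth becomes 0
  Position 10 '(': depth becomes 1
  Position 11 '(': depth becomes 2
  Position 12 '(': depth becomes 3
  Position 13 ')': depth becomes 2
  Position 14 ')': depth becomes 1
  Position 15 ')': depth becomes 0
Maximum depth reached: 3

3


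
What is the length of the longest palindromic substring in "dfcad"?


Input: "dfcad"
Checking substrings for palindromes:
  No multi-char palindromic substrings found
Longest palindromic substring: "d" with length 1

1


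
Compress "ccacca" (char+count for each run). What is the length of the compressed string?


Input: ccacca
Runs:
  'c' x 2 => "c2"
  'a' x 1 => "a1"
  'c' x 2 => "c2"
  'a' x 1 => "a1"
Compressed: "c2a1c2a1"
Compressed length: 8

8


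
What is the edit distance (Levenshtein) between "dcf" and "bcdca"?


Computing edit distance: "dcf" -> "bcdca"
DP table:
           b    c    d    c    a
      0    1    2    3    4    5
  d   1    1    2    2    3    4
  c   2    2    1    2    2    3
  f   3    3    2    2    3    3
Edit distance = dp[3][5] = 3

3


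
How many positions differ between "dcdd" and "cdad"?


Comparing "dcdd" and "cdad" position by position:
  Position 0: 'd' vs 'c' => DIFFER
  Position 1: 'c' vs 'd' => DIFFER
  Position 2: 'd' vs 'a' => DIFFER
  Position 3: 'd' vs 'd' => same
Positions that differ: 3

3


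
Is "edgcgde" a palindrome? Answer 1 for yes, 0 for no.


Input: edgcgde
Reversed: edgcgde
  Compare pos 0 ('e') with pos 6 ('e'): match
  Compare pos 1 ('d') with pos 5 ('d'): match
  Compare pos 2 ('g') with pos 4 ('g'): match
Result: palindrome

1


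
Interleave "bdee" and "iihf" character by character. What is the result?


Interleaving "bdee" and "iihf":
  Position 0: 'b' from first, 'i' from second => "bi"
  Position 1: 'd' from first, 'i' from second => "di"
  Position 2: 'e' from first, 'h' from second => "eh"
  Position 3: 'e' from first, 'f' from second => "ef"
Result: bidiehef

bidiehef


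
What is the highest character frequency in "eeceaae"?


Input: eeceaae
Character counts:
  'a': 2
  'c': 1
  'e': 4
Maximum frequency: 4

4


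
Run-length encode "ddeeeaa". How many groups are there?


Input: ddeeeaa
Scanning for consecutive runs:
  Group 1: 'd' x 2 (positions 0-1)
  Group 2: 'e' x 3 (positions 2-4)
  Group 3: 'a' x 2 (positions 5-6)
Total groups: 3

3


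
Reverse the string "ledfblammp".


Input: ledfblammp
Reading characters right to left:
  Position 9: 'p'
  Position 8: 'm'
  Position 7: 'm'
  Position 6: 'a'
  Position 5: 'l'
  Position 4: 'b'
  Position 3: 'f'
  Position 2: 'd'
  Position 1: 'e'
  Position 0: 'l'
Reversed: pmmalbfdel

pmmalbfdel


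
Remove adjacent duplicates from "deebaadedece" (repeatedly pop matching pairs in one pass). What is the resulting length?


Input: deebaadedece
Stack-based adjacent duplicate removal:
  Read 'd': push. Stack: d
  Read 'e': push. Stack: de
  Read 'e': matches stack top 'e' => pop. Stack: d
  Read 'b': push. Stack: db
  Read 'a': push. Stack: dba
  Read 'a': matches stack top 'a' => pop. Stack: db
  Read 'd': push. Stack: dbd
  Read 'e': push. Stack: dbde
  Read 'd': push. Stack: dbded
  Read 'e': push. Stack: dbdede
  Read 'c': push. Stack: dbdedec
  Read 'e': push. Stack: dbdedece
Final stack: "dbdedece" (length 8)

8


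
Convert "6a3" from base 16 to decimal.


Input: "6a3" in base 16
Positional expansion:
  Digit '6' (value 6) x 16^2 = 1536
  Digit 'a' (value 10) x 16^1 = 160
  Digit '3' (value 3) x 16^0 = 3
Sum = 1699

1699


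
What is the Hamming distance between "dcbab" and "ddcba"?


Comparing "dcbab" and "ddcba" position by position:
  Position 0: 'd' vs 'd' => same
  Position 1: 'c' vs 'd' => differ
  Position 2: 'b' vs 'c' => differ
  Position 3: 'a' vs 'b' => differ
  Position 4: 'b' vs 'a' => differ
Total differences (Hamming distance): 4

4


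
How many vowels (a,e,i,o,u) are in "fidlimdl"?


Input: fidlimdl
Checking each character:
  'f' at position 0: consonant
  'i' at position 1: vowel (running total: 1)
  'd' at position 2: consonant
  'l' at position 3: consonant
  'i' at position 4: vowel (running total: 2)
  'm' at position 5: consonant
  'd' at position 6: consonant
  'l' at position 7: consonant
Total vowels: 2

2


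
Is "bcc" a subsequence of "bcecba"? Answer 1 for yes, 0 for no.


Check if "bcc" is a subsequence of "bcecba"
Greedy scan:
  Position 0 ('b'): matches sub[0] = 'b'
  Position 1 ('c'): matches sub[1] = 'c'
  Position 2 ('e'): no match needed
  Position 3 ('c'): matches sub[2] = 'c'
  Position 4 ('b'): no match needed
  Position 5 ('a'): no match needed
All 3 characters matched => is a subsequence

1


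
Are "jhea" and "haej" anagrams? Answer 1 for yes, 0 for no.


Strings: "jhea", "haej"
Sorted first:  aehj
Sorted second: aehj
Sorted forms match => anagrams

1


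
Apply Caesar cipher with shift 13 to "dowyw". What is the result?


Caesar cipher: shift "dowyw" by 13
  'd' (pos 3) + 13 = pos 16 = 'q'
  'o' (pos 14) + 13 = pos 1 = 'b'
  'w' (pos 22) + 13 = pos 9 = 'j'
  'y' (pos 24) + 13 = pos 11 = 'l'
  'w' (pos 22) + 13 = pos 9 = 'j'
Result: qbjlj

qbjlj


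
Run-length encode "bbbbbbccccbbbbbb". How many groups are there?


Input: bbbbbbccccbbbbbb
Scanning for consecutive runs:
  Group 1: 'b' x 6 (positions 0-5)
  Group 2: 'c' x 4 (positions 6-9)
  Group 3: 'b' x 6 (positions 10-15)
Total groups: 3

3


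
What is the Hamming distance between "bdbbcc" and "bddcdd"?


Comparing "bdbbcc" and "bddcdd" position by position:
  Position 0: 'b' vs 'b' => same
  Position 1: 'd' vs 'd' => same
  Position 2: 'b' vs 'd' => differ
  Position 3: 'b' vs 'c' => differ
  Position 4: 'c' vs 'd' => differ
  Position 5: 'c' vs 'd' => differ
Total differences (Hamming distance): 4

4


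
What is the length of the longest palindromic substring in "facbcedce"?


Input: "facbcedce"
Checking substrings for palindromes:
  [2:5] "cbc" (len 3) => palindrome
Longest palindromic substring: "cbc" with length 3

3


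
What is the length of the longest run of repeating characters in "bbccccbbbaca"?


Input: "bbccccbbbaca"
Scanning for longest run:
  Position 1 ('b'): continues run of 'b', length=2
  Position 2 ('c'): new char, reset run to 1
  Position 3 ('c'): continues run of 'c', length=2
  Position 4 ('c'): continues run of 'c', length=3
  Position 5 ('c'): continues run of 'c', length=4
  Position 6 ('b'): new char, reset run to 1
  Position 7 ('b'): continues run of 'b', length=2
  Position 8 ('b'): continues run of 'b', length=3
  Position 9 ('a'): new char, reset run to 1
  Position 10 ('c'): new char, reset run to 1
  Position 11 ('a'): new char, reset run to 1
Longest run: 'c' with length 4

4


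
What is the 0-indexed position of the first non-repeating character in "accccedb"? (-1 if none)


Input: accccedb
Character frequencies:
  'a': 1
  'b': 1
  'c': 4
  'd': 1
  'e': 1
Scanning left to right for freq == 1:
  Position 0 ('a'): unique! => answer = 0

0


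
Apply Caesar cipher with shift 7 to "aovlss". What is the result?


Caesar cipher: shift "aovlss" by 7
  'a' (pos 0) + 7 = pos 7 = 'h'
  'o' (pos 14) + 7 = pos 21 = 'v'
  'v' (pos 21) + 7 = pos 2 = 'c'
  'l' (pos 11) + 7 = pos 18 = 's'
  's' (pos 18) + 7 = pos 25 = 'z'
  's' (pos 18) + 7 = pos 25 = 'z'
Result: hvcszz

hvcszz


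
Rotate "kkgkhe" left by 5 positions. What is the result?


Input: "kkgkhe", rotate left by 5
First 5 characters: "kkgkh"
Remaining characters: "e"
Concatenate remaining + first: "e" + "kkgkh" = "ekkgkh"

ekkgkh


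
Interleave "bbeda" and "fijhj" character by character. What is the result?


Interleaving "bbeda" and "fijhj":
  Position 0: 'b' from first, 'f' from second => "bf"
  Position 1: 'b' from first, 'i' from second => "bi"
  Position 2: 'e' from first, 'j' from second => "ej"
  Position 3: 'd' from first, 'h' from second => "dh"
  Position 4: 'a' from first, 'j' from second => "aj"
Result: bfbiejdhaj

bfbiejdhaj


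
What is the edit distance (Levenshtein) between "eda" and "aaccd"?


Computing edit distance: "eda" -> "aaccd"
DP table:
           a    a    c    c    d
      0    1    2    3    4    5
  e   1    1    2    3    4    5
  d   2    2    2    3    4    4
  a   3    2    2    3    4    5
Edit distance = dp[3][5] = 5

5


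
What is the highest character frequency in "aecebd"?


Input: aecebd
Character counts:
  'a': 1
  'b': 1
  'c': 1
  'd': 1
  'e': 2
Maximum frequency: 2

2


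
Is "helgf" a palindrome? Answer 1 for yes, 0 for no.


Input: helgf
Reversed: fgleh
  Compare pos 0 ('h') with pos 4 ('f'): MISMATCH
  Compare pos 1 ('e') with pos 3 ('g'): MISMATCH
Result: not a palindrome

0


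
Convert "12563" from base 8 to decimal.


Input: "12563" in base 8
Positional expansion:
  Digit '1' (value 1) x 8^4 = 4096
  Digit '2' (value 2) x 8^3 = 1024
  Digit '5' (value 5) x 8^2 = 320
  Digit '6' (value 6) x 8^1 = 48
  Digit '3' (value 3) x 8^0 = 3
Sum = 5491

5491


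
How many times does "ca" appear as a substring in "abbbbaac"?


Searching for "ca" in "abbbbaac"
Scanning each position:
  Position 0: "ab" => no
  Position 1: "bb" => no
  Position 2: "bb" => no
  Position 3: "bb" => no
  Position 4: "ba" => no
  Position 5: "aa" => no
  Position 6: "ac" => no
Total occurrences: 0

0


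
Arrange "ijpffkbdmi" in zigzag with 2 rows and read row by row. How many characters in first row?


Zigzag "ijpffkbdmi" into 2 rows:
Placing characters:
  'i' => row 0
  'j' => row 1
  'p' => row 0
  'f' => row 1
  'f' => row 0
  'k' => row 1
  'b' => row 0
  'd' => row 1
  'm' => row 0
  'i' => row 1
Rows:
  Row 0: "ipfbm"
  Row 1: "jfkdi"
First row length: 5

5


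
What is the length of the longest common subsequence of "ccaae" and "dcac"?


LCS of "ccaae" and "dcac"
DP table:
           d    c    a    c
      0    0    0    0    0
  c   0    0    1    1    1
  c   0    0    1    1    2
  a   0    0    1    2    2
  a   0    0    1    2    2
  e   0    0    1    2    2
LCS length = dp[5][4] = 2

2


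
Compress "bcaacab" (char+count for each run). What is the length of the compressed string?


Input: bcaacab
Runs:
  'b' x 1 => "b1"
  'c' x 1 => "c1"
  'a' x 2 => "a2"
  'c' x 1 => "c1"
  'a' x 1 => "a1"
  'b' x 1 => "b1"
Compressed: "b1c1a2c1a1b1"
Compressed length: 12

12


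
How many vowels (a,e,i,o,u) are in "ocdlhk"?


Input: ocdlhk
Checking each character:
  'o' at position 0: vowel (running total: 1)
  'c' at position 1: consonant
  'd' at position 2: consonant
  'l' at position 3: consonant
  'h' at position 4: consonant
  'k' at position 5: consonant
Total vowels: 1

1


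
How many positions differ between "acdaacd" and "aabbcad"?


Comparing "acdaacd" and "aabbcad" position by position:
  Position 0: 'a' vs 'a' => same
  Position 1: 'c' vs 'a' => DIFFER
  Position 2: 'd' vs 'b' => DIFFER
  Position 3: 'a' vs 'b' => DIFFER
  Position 4: 'a' vs 'c' => DIFFER
  Position 5: 'c' vs 'a' => DIFFER
  Position 6: 'd' vs 'd' => same
Positions that differ: 5

5


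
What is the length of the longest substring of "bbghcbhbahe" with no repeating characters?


Input: "bbghcbhbahe"
Sliding window (track last position of each char):
  Position 0 ('b'): window [0,0] length 1 -- new best
  Position 1 ('b'): repeat (last at 0), move window start to 1
  Position 1 ('b'): window [1,1] length 1
  Position 2 ('g'): window [1,2] length 2 -- new best
  Position 3 ('h'): window [1,3] length 3 -- new best
  Position 4 ('c'): window [1,4] length 4 -- new best
  Position 5 ('b'): repeat (last at 1), move window start to 2
  Position 5 ('b'): window [2,5] length 4
  Position 6 ('h'): repeat (last at 3), move window start to 4
  Position 6 ('h'): window [4,6] length 3
  Position 7 ('b'): repeat (last at 5), move window start to 6
  Position 7 ('b'): window [6,7] length 2
  Position 8 ('a'): window [6,8] length 3
  Position 9 ('h'): repeat (last at 6), move window start to 7
  Position 9 ('h'): window [7,9] length 3
  Position 10 ('e'): window [7,10] length 4
Longest substring with no repeats: "bghc" with length 4

4


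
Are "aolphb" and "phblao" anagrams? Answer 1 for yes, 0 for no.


Strings: "aolphb", "phblao"
Sorted first:  abhlop
Sorted second: abhlop
Sorted forms match => anagrams

1


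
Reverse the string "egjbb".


Input: egjbb
Reading characters right to left:
  Position 4: 'b'
  Position 3: 'b'
  Position 2: 'j'
  Position 1: 'g'
  Position 0: 'e'
Reversed: bbjge

bbjge


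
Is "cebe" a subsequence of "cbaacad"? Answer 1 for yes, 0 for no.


Check if "cebe" is a subsequence of "cbaacad"
Greedy scan:
  Position 0 ('c'): matches sub[0] = 'c'
  Position 1 ('b'): no match needed
  Position 2 ('a'): no match needed
  Position 3 ('a'): no match needed
  Position 4 ('c'): no match needed
  Position 5 ('a'): no match needed
  Position 6 ('d'): no match needed
Only matched 1/4 characters => not a subsequence

0


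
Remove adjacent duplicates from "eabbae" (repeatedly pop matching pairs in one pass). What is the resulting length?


Input: eabbae
Stack-based adjacent duplicate removal:
  Read 'e': push. Stack: e
  Read 'a': push. Stack: ea
  Read 'b': push. Stack: eab
  Read 'b': matches stack top 'b' => pop. Stack: ea
  Read 'a': matches stack top 'a' => pop. Stack: e
  Read 'e': matches stack top 'e' => pop. Stack: (empty)
Final stack: "" (length 0)

0


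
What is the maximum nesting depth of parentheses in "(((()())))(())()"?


Input: "(((()())))(())()"
Tracking depth:
  Position 0 '(': depth becomes 1
  Position 1 '(': depth becomes 2
  Position 2 '(': depth becomes 3
  Position 3 '(': depth becomes 4
  Position 4 ')': depth becomes 3
  Position 5 '(': depth becomes 4
  Position 6 ')': depth becomes 3
  Position 7 ')': depth becomes 2
  Position 8 ')': depth becomes 1
  Position 9 ')': depth becomes 0
  Position 10 '(': depth becomes 1
  Position 11 '(': depth becomes 2
  Position 12 ')': depth becomes 1
  Position 13 ')': depth becomes 0
  Position 14 '(': depth becomes 1
  Position 15 ')': depth becomes 0
Maximum depth reached: 4

4


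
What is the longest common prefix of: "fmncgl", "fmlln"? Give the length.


Words: fmncgl, fmlln
  Position 0: all 'f' => match
  Position 1: all 'm' => match
  Position 2: ('n', 'l') => mismatch, stop
LCP = "fm" (length 2)

2


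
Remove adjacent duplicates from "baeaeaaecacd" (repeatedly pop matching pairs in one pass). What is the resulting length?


Input: baeaeaaecacd
Stack-based adjacent duplicate removal:
  Read 'b': push. Stack: b
  Read 'a': push. Stack: ba
  Read 'e': push. Stack: bae
  Read 'a': push. Stack: baea
  Read 'e': push. Stack: baeae
  Read 'a': push. Stack: baeaea
  Read 'a': matches stack top 'a' => pop. Stack: baeae
  Read 'e': matches stack top 'e' => pop. Stack: baea
  Read 'c': push. Stack: baeac
  Read 'a': push. Stack: baeaca
  Read 'c': push. Stack: baeacac
  Read 'd': push. Stack: baeacacd
Final stack: "baeacacd" (length 8)

8


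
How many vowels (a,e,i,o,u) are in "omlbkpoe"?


Input: omlbkpoe
Checking each character:
  'o' at position 0: vowel (running total: 1)
  'm' at position 1: consonant
  'l' at position 2: consonant
  'b' at position 3: consonant
  'k' at position 4: consonant
  'p' at position 5: consonant
  'o' at position 6: vowel (running total: 2)
  'e' at position 7: vowel (running total: 3)
Total vowels: 3

3


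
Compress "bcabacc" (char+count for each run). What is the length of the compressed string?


Input: bcabacc
Runs:
  'b' x 1 => "b1"
  'c' x 1 => "c1"
  'a' x 1 => "a1"
  'b' x 1 => "b1"
  'a' x 1 => "a1"
  'c' x 2 => "c2"
Compressed: "b1c1a1b1a1c2"
Compressed length: 12

12


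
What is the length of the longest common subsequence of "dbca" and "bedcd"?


LCS of "dbca" and "bedcd"
DP table:
           b    e    d    c    d
      0    0    0    0    0    0
  d   0    0    0    1    1    1
  b   0    1    1    1    1    1
  c   0    1    1    1    2    2
  a   0    1    1    1    2    2
LCS length = dp[4][5] = 2

2


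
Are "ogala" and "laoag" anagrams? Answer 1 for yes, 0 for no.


Strings: "ogala", "laoag"
Sorted first:  aaglo
Sorted second: aaglo
Sorted forms match => anagrams

1


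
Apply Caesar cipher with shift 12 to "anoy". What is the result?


Caesar cipher: shift "anoy" by 12
  'a' (pos 0) + 12 = pos 12 = 'm'
  'n' (pos 13) + 12 = pos 25 = 'z'
  'o' (pos 14) + 12 = pos 0 = 'a'
  'y' (pos 24) + 12 = pos 10 = 'k'
Result: mzak

mzak


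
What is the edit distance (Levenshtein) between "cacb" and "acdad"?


Computing edit distance: "cacb" -> "acdad"
DP table:
           a    c    d    a    d
      0    1    2    3    4    5
  c   1    1    1    2    3    4
  a   2    1    2    2    2    3
  c   3    2    1    2    3    3
  b   4    3    2    2    3    4
Edit distance = dp[4][5] = 4

4


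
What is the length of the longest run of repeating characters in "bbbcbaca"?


Input: "bbbcbaca"
Scanning for longest run:
  Position 1 ('b'): continues run of 'b', length=2
  Position 2 ('b'): continues run of 'b', length=3
  Position 3 ('c'): new char, reset run to 1
  Position 4 ('b'): new char, reset run to 1
  Position 5 ('a'): new char, reset run to 1
  Position 6 ('c'): new char, reset run to 1
  Position 7 ('a'): new char, reset run to 1
Longest run: 'b' with length 3

3


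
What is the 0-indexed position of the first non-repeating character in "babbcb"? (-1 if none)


Input: babbcb
Character frequencies:
  'a': 1
  'b': 4
  'c': 1
Scanning left to right for freq == 1:
  Position 0 ('b'): freq=4, skip
  Position 1 ('a'): unique! => answer = 1

1


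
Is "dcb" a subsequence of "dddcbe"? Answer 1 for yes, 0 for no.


Check if "dcb" is a subsequence of "dddcbe"
Greedy scan:
  Position 0 ('d'): matches sub[0] = 'd'
  Position 1 ('d'): no match needed
  Position 2 ('d'): no match needed
  Position 3 ('c'): matches sub[1] = 'c'
  Position 4 ('b'): matches sub[2] = 'b'
  Position 5 ('e'): no match needed
All 3 characters matched => is a subsequence

1


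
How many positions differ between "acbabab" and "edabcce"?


Comparing "acbabab" and "edabcce" position by position:
  Position 0: 'a' vs 'e' => DIFFER
  Position 1: 'c' vs 'd' => DIFFER
  Position 2: 'b' vs 'a' => DIFFER
  Position 3: 'a' vs 'b' => DIFFER
  Position 4: 'b' vs 'c' => DIFFER
  Position 5: 'a' vs 'c' => DIFFER
  Position 6: 'b' vs 'e' => DIFFER
Positions that differ: 7

7


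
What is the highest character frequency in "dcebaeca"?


Input: dcebaeca
Character counts:
  'a': 2
  'b': 1
  'c': 2
  'd': 1
  'e': 2
Maximum frequency: 2

2


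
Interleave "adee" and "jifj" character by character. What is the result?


Interleaving "adee" and "jifj":
  Position 0: 'a' from first, 'j' from second => "aj"
  Position 1: 'd' from first, 'i' from second => "di"
  Position 2: 'e' from first, 'f' from second => "ef"
  Position 3: 'e' from first, 'j' from second => "ej"
Result: ajdiefej

ajdiefej


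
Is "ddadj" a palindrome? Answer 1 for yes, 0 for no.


Input: ddadj
Reversed: jdadd
  Compare pos 0 ('d') with pos 4 ('j'): MISMATCH
  Compare pos 1 ('d') with pos 3 ('d'): match
Result: not a palindrome

0


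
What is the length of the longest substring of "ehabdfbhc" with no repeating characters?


Input: "ehabdfbhc"
Sliding window (track last position of each char):
  Position 0 ('e'): window [0,0] length 1 -- new best
  Position 1 ('h'): window [0,1] length 2 -- new best
  Position 2 ('a'): window [0,2] length 3 -- new best
  Position 3 ('b'): window [0,3] length 4 -- new best
  Position 4 ('d'): window [0,4] length 5 -- new best
  Position 5 ('f'): window [0,5] length 6 -- new best
  Position 6 ('b'): repeat (last at 3), move window start to 4
  Position 6 ('b'): window [4,6] length 3
  Position 7 ('h'): window [4,7] length 4
  Position 8 ('c'): window [4,8] length 5
Longest substring with no repeats: "ehabdf" with length 6

6


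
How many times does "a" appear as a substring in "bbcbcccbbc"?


Searching for "a" in "bbcbcccbbc"
Scanning each position:
  Position 0: "b" => no
  Position 1: "b" => no
  Position 2: "c" => no
  Position 3: "b" => no
  Position 4: "c" => no
  Position 5: "c" => no
  Position 6: "c" => no
  Position 7: "b" => no
  Position 8: "b" => no
  Position 9: "c" => no
Total occurrences: 0

0


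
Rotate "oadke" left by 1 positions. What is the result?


Input: "oadke", rotate left by 1
First 1 characters: "o"
Remaining characters: "adke"
Concatenate remaining + first: "adke" + "o" = "adkeo"

adkeo


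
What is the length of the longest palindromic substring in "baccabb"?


Input: "baccabb"
Checking substrings for palindromes:
  [0:6] "baccab" (len 6) => palindrome
  [1:5] "acca" (len 4) => palindrome
  [2:4] "cc" (len 2) => palindrome
  [5:7] "bb" (len 2) => palindrome
Longest palindromic substring: "baccab" with length 6

6


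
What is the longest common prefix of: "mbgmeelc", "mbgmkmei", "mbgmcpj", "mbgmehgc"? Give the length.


Words: mbgmeelc, mbgmkmei, mbgmcpj, mbgmehgc
  Position 0: all 'm' => match
  Position 1: all 'b' => match
  Position 2: all 'g' => match
  Position 3: all 'm' => match
  Position 4: ('e', 'k', 'c', 'e') => mismatch, stop
LCP = "mbgm" (length 4)

4


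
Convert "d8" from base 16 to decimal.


Input: "d8" in base 16
Positional expansion:
  Digit 'd' (value 13) x 16^1 = 208
  Digit '8' (value 8) x 16^0 = 8
Sum = 216

216


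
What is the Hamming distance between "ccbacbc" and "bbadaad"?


Comparing "ccbacbc" and "bbadaad" position by position:
  Position 0: 'c' vs 'b' => differ
  Position 1: 'c' vs 'b' => differ
  Position 2: 'b' vs 'a' => differ
  Position 3: 'a' vs 'd' => differ
  Position 4: 'c' vs 'a' => differ
  Position 5: 'b' vs 'a' => differ
  Position 6: 'c' vs 'd' => differ
Total differences (Hamming distance): 7

7
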